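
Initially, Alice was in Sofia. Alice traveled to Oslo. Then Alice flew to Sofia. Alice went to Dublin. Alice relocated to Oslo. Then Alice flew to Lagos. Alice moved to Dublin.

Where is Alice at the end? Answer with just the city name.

Answer: Dublin

Derivation:
Tracking Alice's location:
Start: Alice is in Sofia.
After move 1: Sofia -> Oslo. Alice is in Oslo.
After move 2: Oslo -> Sofia. Alice is in Sofia.
After move 3: Sofia -> Dublin. Alice is in Dublin.
After move 4: Dublin -> Oslo. Alice is in Oslo.
After move 5: Oslo -> Lagos. Alice is in Lagos.
After move 6: Lagos -> Dublin. Alice is in Dublin.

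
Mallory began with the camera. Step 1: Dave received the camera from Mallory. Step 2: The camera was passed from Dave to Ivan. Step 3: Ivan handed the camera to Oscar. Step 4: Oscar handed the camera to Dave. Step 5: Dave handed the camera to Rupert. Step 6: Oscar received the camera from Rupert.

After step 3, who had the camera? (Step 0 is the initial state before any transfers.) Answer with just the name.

Answer: Oscar

Derivation:
Tracking the camera holder through step 3:
After step 0 (start): Mallory
After step 1: Dave
After step 2: Ivan
After step 3: Oscar

At step 3, the holder is Oscar.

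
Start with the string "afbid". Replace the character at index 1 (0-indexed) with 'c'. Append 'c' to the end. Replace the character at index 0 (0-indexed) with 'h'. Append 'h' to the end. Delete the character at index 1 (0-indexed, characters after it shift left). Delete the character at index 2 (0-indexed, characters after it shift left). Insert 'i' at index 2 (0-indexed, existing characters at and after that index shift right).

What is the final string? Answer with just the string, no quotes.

Answer: hbidch

Derivation:
Applying each edit step by step:
Start: "afbid"
Op 1 (replace idx 1: 'f' -> 'c'): "afbid" -> "acbid"
Op 2 (append 'c'): "acbid" -> "acbidc"
Op 3 (replace idx 0: 'a' -> 'h'): "acbidc" -> "hcbidc"
Op 4 (append 'h'): "hcbidc" -> "hcbidch"
Op 5 (delete idx 1 = 'c'): "hcbidch" -> "hbidch"
Op 6 (delete idx 2 = 'i'): "hbidch" -> "hbdch"
Op 7 (insert 'i' at idx 2): "hbdch" -> "hbidch"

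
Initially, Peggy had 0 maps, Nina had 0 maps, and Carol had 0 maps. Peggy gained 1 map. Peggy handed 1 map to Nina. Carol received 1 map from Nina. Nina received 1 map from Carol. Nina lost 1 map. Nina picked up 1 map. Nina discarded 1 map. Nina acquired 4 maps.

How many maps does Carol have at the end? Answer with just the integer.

Tracking counts step by step:
Start: Peggy=0, Nina=0, Carol=0
Event 1 (Peggy +1): Peggy: 0 -> 1. State: Peggy=1, Nina=0, Carol=0
Event 2 (Peggy -> Nina, 1): Peggy: 1 -> 0, Nina: 0 -> 1. State: Peggy=0, Nina=1, Carol=0
Event 3 (Nina -> Carol, 1): Nina: 1 -> 0, Carol: 0 -> 1. State: Peggy=0, Nina=0, Carol=1
Event 4 (Carol -> Nina, 1): Carol: 1 -> 0, Nina: 0 -> 1. State: Peggy=0, Nina=1, Carol=0
Event 5 (Nina -1): Nina: 1 -> 0. State: Peggy=0, Nina=0, Carol=0
Event 6 (Nina +1): Nina: 0 -> 1. State: Peggy=0, Nina=1, Carol=0
Event 7 (Nina -1): Nina: 1 -> 0. State: Peggy=0, Nina=0, Carol=0
Event 8 (Nina +4): Nina: 0 -> 4. State: Peggy=0, Nina=4, Carol=0

Carol's final count: 0

Answer: 0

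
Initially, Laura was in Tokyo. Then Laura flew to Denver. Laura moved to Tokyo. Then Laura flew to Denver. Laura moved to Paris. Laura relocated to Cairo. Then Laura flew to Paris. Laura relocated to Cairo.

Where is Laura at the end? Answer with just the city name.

Tracking Laura's location:
Start: Laura is in Tokyo.
After move 1: Tokyo -> Denver. Laura is in Denver.
After move 2: Denver -> Tokyo. Laura is in Tokyo.
After move 3: Tokyo -> Denver. Laura is in Denver.
After move 4: Denver -> Paris. Laura is in Paris.
After move 5: Paris -> Cairo. Laura is in Cairo.
After move 6: Cairo -> Paris. Laura is in Paris.
After move 7: Paris -> Cairo. Laura is in Cairo.

Answer: Cairo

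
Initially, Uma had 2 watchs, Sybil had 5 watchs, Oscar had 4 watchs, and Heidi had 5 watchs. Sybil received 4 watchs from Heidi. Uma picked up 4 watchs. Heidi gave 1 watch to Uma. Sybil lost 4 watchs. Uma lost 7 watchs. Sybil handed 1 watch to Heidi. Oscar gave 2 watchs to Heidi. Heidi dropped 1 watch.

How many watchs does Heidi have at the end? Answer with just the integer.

Answer: 2

Derivation:
Tracking counts step by step:
Start: Uma=2, Sybil=5, Oscar=4, Heidi=5
Event 1 (Heidi -> Sybil, 4): Heidi: 5 -> 1, Sybil: 5 -> 9. State: Uma=2, Sybil=9, Oscar=4, Heidi=1
Event 2 (Uma +4): Uma: 2 -> 6. State: Uma=6, Sybil=9, Oscar=4, Heidi=1
Event 3 (Heidi -> Uma, 1): Heidi: 1 -> 0, Uma: 6 -> 7. State: Uma=7, Sybil=9, Oscar=4, Heidi=0
Event 4 (Sybil -4): Sybil: 9 -> 5. State: Uma=7, Sybil=5, Oscar=4, Heidi=0
Event 5 (Uma -7): Uma: 7 -> 0. State: Uma=0, Sybil=5, Oscar=4, Heidi=0
Event 6 (Sybil -> Heidi, 1): Sybil: 5 -> 4, Heidi: 0 -> 1. State: Uma=0, Sybil=4, Oscar=4, Heidi=1
Event 7 (Oscar -> Heidi, 2): Oscar: 4 -> 2, Heidi: 1 -> 3. State: Uma=0, Sybil=4, Oscar=2, Heidi=3
Event 8 (Heidi -1): Heidi: 3 -> 2. State: Uma=0, Sybil=4, Oscar=2, Heidi=2

Heidi's final count: 2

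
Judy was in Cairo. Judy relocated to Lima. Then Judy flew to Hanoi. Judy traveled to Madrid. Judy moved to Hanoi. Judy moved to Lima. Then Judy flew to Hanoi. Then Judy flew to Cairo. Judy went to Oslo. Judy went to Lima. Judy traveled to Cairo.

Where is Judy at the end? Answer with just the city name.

Tracking Judy's location:
Start: Judy is in Cairo.
After move 1: Cairo -> Lima. Judy is in Lima.
After move 2: Lima -> Hanoi. Judy is in Hanoi.
After move 3: Hanoi -> Madrid. Judy is in Madrid.
After move 4: Madrid -> Hanoi. Judy is in Hanoi.
After move 5: Hanoi -> Lima. Judy is in Lima.
After move 6: Lima -> Hanoi. Judy is in Hanoi.
After move 7: Hanoi -> Cairo. Judy is in Cairo.
After move 8: Cairo -> Oslo. Judy is in Oslo.
After move 9: Oslo -> Lima. Judy is in Lima.
After move 10: Lima -> Cairo. Judy is in Cairo.

Answer: Cairo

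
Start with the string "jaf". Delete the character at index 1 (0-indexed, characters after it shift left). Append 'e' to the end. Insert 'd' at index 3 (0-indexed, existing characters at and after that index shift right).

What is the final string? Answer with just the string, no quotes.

Applying each edit step by step:
Start: "jaf"
Op 1 (delete idx 1 = 'a'): "jaf" -> "jf"
Op 2 (append 'e'): "jf" -> "jfe"
Op 3 (insert 'd' at idx 3): "jfe" -> "jfed"

Answer: jfed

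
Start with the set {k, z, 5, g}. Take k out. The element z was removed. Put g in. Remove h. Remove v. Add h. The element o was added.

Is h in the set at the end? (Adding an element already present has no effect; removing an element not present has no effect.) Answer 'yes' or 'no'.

Answer: yes

Derivation:
Tracking the set through each operation:
Start: {5, g, k, z}
Event 1 (remove k): removed. Set: {5, g, z}
Event 2 (remove z): removed. Set: {5, g}
Event 3 (add g): already present, no change. Set: {5, g}
Event 4 (remove h): not present, no change. Set: {5, g}
Event 5 (remove v): not present, no change. Set: {5, g}
Event 6 (add h): added. Set: {5, g, h}
Event 7 (add o): added. Set: {5, g, h, o}

Final set: {5, g, h, o} (size 4)
h is in the final set.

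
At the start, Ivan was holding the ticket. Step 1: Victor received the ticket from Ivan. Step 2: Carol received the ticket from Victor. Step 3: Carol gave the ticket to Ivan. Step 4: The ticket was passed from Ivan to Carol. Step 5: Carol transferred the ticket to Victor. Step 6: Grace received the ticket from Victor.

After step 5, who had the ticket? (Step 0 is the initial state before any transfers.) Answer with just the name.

Answer: Victor

Derivation:
Tracking the ticket holder through step 5:
After step 0 (start): Ivan
After step 1: Victor
After step 2: Carol
After step 3: Ivan
After step 4: Carol
After step 5: Victor

At step 5, the holder is Victor.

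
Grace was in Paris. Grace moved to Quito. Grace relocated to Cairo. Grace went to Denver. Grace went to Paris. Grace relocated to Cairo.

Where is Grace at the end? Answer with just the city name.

Tracking Grace's location:
Start: Grace is in Paris.
After move 1: Paris -> Quito. Grace is in Quito.
After move 2: Quito -> Cairo. Grace is in Cairo.
After move 3: Cairo -> Denver. Grace is in Denver.
After move 4: Denver -> Paris. Grace is in Paris.
After move 5: Paris -> Cairo. Grace is in Cairo.

Answer: Cairo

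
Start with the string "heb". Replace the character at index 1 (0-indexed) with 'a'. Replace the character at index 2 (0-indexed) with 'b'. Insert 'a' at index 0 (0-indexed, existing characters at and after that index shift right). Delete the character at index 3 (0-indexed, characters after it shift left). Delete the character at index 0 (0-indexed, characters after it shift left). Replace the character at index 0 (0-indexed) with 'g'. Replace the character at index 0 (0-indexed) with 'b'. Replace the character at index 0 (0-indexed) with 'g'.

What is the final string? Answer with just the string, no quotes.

Answer: ga

Derivation:
Applying each edit step by step:
Start: "heb"
Op 1 (replace idx 1: 'e' -> 'a'): "heb" -> "hab"
Op 2 (replace idx 2: 'b' -> 'b'): "hab" -> "hab"
Op 3 (insert 'a' at idx 0): "hab" -> "ahab"
Op 4 (delete idx 3 = 'b'): "ahab" -> "aha"
Op 5 (delete idx 0 = 'a'): "aha" -> "ha"
Op 6 (replace idx 0: 'h' -> 'g'): "ha" -> "ga"
Op 7 (replace idx 0: 'g' -> 'b'): "ga" -> "ba"
Op 8 (replace idx 0: 'b' -> 'g'): "ba" -> "ga"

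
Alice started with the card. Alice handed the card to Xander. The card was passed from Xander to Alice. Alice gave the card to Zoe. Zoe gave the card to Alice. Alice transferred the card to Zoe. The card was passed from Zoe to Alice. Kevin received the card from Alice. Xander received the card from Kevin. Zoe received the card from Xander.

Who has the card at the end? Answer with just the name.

Answer: Zoe

Derivation:
Tracking the card through each event:
Start: Alice has the card.
After event 1: Xander has the card.
After event 2: Alice has the card.
After event 3: Zoe has the card.
After event 4: Alice has the card.
After event 5: Zoe has the card.
After event 6: Alice has the card.
After event 7: Kevin has the card.
After event 8: Xander has the card.
After event 9: Zoe has the card.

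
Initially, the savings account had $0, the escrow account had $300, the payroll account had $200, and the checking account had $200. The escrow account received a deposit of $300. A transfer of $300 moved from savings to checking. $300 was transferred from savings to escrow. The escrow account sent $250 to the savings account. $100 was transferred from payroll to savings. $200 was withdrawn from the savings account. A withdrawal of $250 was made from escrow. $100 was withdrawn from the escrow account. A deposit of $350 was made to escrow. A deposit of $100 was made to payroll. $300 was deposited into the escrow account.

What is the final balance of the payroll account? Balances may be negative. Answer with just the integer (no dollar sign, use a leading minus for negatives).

Answer: 200

Derivation:
Tracking account balances step by step:
Start: savings=0, escrow=300, payroll=200, checking=200
Event 1 (deposit 300 to escrow): escrow: 300 + 300 = 600. Balances: savings=0, escrow=600, payroll=200, checking=200
Event 2 (transfer 300 savings -> checking): savings: 0 - 300 = -300, checking: 200 + 300 = 500. Balances: savings=-300, escrow=600, payroll=200, checking=500
Event 3 (transfer 300 savings -> escrow): savings: -300 - 300 = -600, escrow: 600 + 300 = 900. Balances: savings=-600, escrow=900, payroll=200, checking=500
Event 4 (transfer 250 escrow -> savings): escrow: 900 - 250 = 650, savings: -600 + 250 = -350. Balances: savings=-350, escrow=650, payroll=200, checking=500
Event 5 (transfer 100 payroll -> savings): payroll: 200 - 100 = 100, savings: -350 + 100 = -250. Balances: savings=-250, escrow=650, payroll=100, checking=500
Event 6 (withdraw 200 from savings): savings: -250 - 200 = -450. Balances: savings=-450, escrow=650, payroll=100, checking=500
Event 7 (withdraw 250 from escrow): escrow: 650 - 250 = 400. Balances: savings=-450, escrow=400, payroll=100, checking=500
Event 8 (withdraw 100 from escrow): escrow: 400 - 100 = 300. Balances: savings=-450, escrow=300, payroll=100, checking=500
Event 9 (deposit 350 to escrow): escrow: 300 + 350 = 650. Balances: savings=-450, escrow=650, payroll=100, checking=500
Event 10 (deposit 100 to payroll): payroll: 100 + 100 = 200. Balances: savings=-450, escrow=650, payroll=200, checking=500
Event 11 (deposit 300 to escrow): escrow: 650 + 300 = 950. Balances: savings=-450, escrow=950, payroll=200, checking=500

Final balance of payroll: 200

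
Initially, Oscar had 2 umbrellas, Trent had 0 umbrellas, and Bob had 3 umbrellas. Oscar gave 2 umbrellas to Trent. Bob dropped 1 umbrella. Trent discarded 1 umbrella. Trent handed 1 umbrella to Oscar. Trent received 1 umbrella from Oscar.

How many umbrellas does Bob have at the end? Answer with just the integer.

Tracking counts step by step:
Start: Oscar=2, Trent=0, Bob=3
Event 1 (Oscar -> Trent, 2): Oscar: 2 -> 0, Trent: 0 -> 2. State: Oscar=0, Trent=2, Bob=3
Event 2 (Bob -1): Bob: 3 -> 2. State: Oscar=0, Trent=2, Bob=2
Event 3 (Trent -1): Trent: 2 -> 1. State: Oscar=0, Trent=1, Bob=2
Event 4 (Trent -> Oscar, 1): Trent: 1 -> 0, Oscar: 0 -> 1. State: Oscar=1, Trent=0, Bob=2
Event 5 (Oscar -> Trent, 1): Oscar: 1 -> 0, Trent: 0 -> 1. State: Oscar=0, Trent=1, Bob=2

Bob's final count: 2

Answer: 2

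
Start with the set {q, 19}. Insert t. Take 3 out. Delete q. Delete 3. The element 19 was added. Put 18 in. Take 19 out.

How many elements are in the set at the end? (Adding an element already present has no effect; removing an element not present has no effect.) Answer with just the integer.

Answer: 2

Derivation:
Tracking the set through each operation:
Start: {19, q}
Event 1 (add t): added. Set: {19, q, t}
Event 2 (remove 3): not present, no change. Set: {19, q, t}
Event 3 (remove q): removed. Set: {19, t}
Event 4 (remove 3): not present, no change. Set: {19, t}
Event 5 (add 19): already present, no change. Set: {19, t}
Event 6 (add 18): added. Set: {18, 19, t}
Event 7 (remove 19): removed. Set: {18, t}

Final set: {18, t} (size 2)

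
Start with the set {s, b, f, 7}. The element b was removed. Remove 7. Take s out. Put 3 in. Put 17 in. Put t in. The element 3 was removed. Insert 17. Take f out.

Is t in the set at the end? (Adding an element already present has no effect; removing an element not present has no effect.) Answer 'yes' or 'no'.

Tracking the set through each operation:
Start: {7, b, f, s}
Event 1 (remove b): removed. Set: {7, f, s}
Event 2 (remove 7): removed. Set: {f, s}
Event 3 (remove s): removed. Set: {f}
Event 4 (add 3): added. Set: {3, f}
Event 5 (add 17): added. Set: {17, 3, f}
Event 6 (add t): added. Set: {17, 3, f, t}
Event 7 (remove 3): removed. Set: {17, f, t}
Event 8 (add 17): already present, no change. Set: {17, f, t}
Event 9 (remove f): removed. Set: {17, t}

Final set: {17, t} (size 2)
t is in the final set.

Answer: yes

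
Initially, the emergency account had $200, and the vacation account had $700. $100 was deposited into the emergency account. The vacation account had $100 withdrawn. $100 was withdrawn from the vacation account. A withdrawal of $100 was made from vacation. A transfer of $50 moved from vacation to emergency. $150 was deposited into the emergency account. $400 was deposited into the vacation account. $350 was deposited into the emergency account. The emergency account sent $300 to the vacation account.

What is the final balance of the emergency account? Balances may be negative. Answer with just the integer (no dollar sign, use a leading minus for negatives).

Answer: 550

Derivation:
Tracking account balances step by step:
Start: emergency=200, vacation=700
Event 1 (deposit 100 to emergency): emergency: 200 + 100 = 300. Balances: emergency=300, vacation=700
Event 2 (withdraw 100 from vacation): vacation: 700 - 100 = 600. Balances: emergency=300, vacation=600
Event 3 (withdraw 100 from vacation): vacation: 600 - 100 = 500. Balances: emergency=300, vacation=500
Event 4 (withdraw 100 from vacation): vacation: 500 - 100 = 400. Balances: emergency=300, vacation=400
Event 5 (transfer 50 vacation -> emergency): vacation: 400 - 50 = 350, emergency: 300 + 50 = 350. Balances: emergency=350, vacation=350
Event 6 (deposit 150 to emergency): emergency: 350 + 150 = 500. Balances: emergency=500, vacation=350
Event 7 (deposit 400 to vacation): vacation: 350 + 400 = 750. Balances: emergency=500, vacation=750
Event 8 (deposit 350 to emergency): emergency: 500 + 350 = 850. Balances: emergency=850, vacation=750
Event 9 (transfer 300 emergency -> vacation): emergency: 850 - 300 = 550, vacation: 750 + 300 = 1050. Balances: emergency=550, vacation=1050

Final balance of emergency: 550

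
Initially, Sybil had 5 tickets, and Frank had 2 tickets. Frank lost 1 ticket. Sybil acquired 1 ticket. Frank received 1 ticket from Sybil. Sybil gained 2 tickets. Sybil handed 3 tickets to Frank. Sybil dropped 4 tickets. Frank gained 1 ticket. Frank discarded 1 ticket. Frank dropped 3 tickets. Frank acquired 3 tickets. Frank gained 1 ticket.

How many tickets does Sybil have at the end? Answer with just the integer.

Answer: 0

Derivation:
Tracking counts step by step:
Start: Sybil=5, Frank=2
Event 1 (Frank -1): Frank: 2 -> 1. State: Sybil=5, Frank=1
Event 2 (Sybil +1): Sybil: 5 -> 6. State: Sybil=6, Frank=1
Event 3 (Sybil -> Frank, 1): Sybil: 6 -> 5, Frank: 1 -> 2. State: Sybil=5, Frank=2
Event 4 (Sybil +2): Sybil: 5 -> 7. State: Sybil=7, Frank=2
Event 5 (Sybil -> Frank, 3): Sybil: 7 -> 4, Frank: 2 -> 5. State: Sybil=4, Frank=5
Event 6 (Sybil -4): Sybil: 4 -> 0. State: Sybil=0, Frank=5
Event 7 (Frank +1): Frank: 5 -> 6. State: Sybil=0, Frank=6
Event 8 (Frank -1): Frank: 6 -> 5. State: Sybil=0, Frank=5
Event 9 (Frank -3): Frank: 5 -> 2. State: Sybil=0, Frank=2
Event 10 (Frank +3): Frank: 2 -> 5. State: Sybil=0, Frank=5
Event 11 (Frank +1): Frank: 5 -> 6. State: Sybil=0, Frank=6

Sybil's final count: 0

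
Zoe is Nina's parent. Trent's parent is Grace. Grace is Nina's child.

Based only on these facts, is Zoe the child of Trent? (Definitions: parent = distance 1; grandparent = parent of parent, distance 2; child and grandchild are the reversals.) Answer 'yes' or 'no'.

Reconstructing the parent chain from the given facts:
  Zoe -> Nina -> Grace -> Trent
(each arrow means 'parent of the next')
Positions in the chain (0 = top):
  position of Zoe: 0
  position of Nina: 1
  position of Grace: 2
  position of Trent: 3

Zoe is at position 0, Trent is at position 3; signed distance (j - i) = 3.
'child' requires j - i = -1. Actual distance is 3, so the relation does NOT hold.

Answer: no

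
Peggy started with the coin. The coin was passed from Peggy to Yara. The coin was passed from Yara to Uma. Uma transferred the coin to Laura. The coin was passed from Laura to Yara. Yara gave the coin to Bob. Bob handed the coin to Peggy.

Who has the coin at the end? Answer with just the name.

Tracking the coin through each event:
Start: Peggy has the coin.
After event 1: Yara has the coin.
After event 2: Uma has the coin.
After event 3: Laura has the coin.
After event 4: Yara has the coin.
After event 5: Bob has the coin.
After event 6: Peggy has the coin.

Answer: Peggy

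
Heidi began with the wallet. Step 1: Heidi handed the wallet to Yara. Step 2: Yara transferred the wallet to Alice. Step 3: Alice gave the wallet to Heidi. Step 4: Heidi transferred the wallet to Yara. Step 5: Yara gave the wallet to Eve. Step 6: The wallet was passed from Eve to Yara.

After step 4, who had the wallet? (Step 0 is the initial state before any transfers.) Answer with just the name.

Tracking the wallet holder through step 4:
After step 0 (start): Heidi
After step 1: Yara
After step 2: Alice
After step 3: Heidi
After step 4: Yara

At step 4, the holder is Yara.

Answer: Yara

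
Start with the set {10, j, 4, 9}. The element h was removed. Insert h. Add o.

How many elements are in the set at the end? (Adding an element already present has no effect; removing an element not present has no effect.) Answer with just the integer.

Answer: 6

Derivation:
Tracking the set through each operation:
Start: {10, 4, 9, j}
Event 1 (remove h): not present, no change. Set: {10, 4, 9, j}
Event 2 (add h): added. Set: {10, 4, 9, h, j}
Event 3 (add o): added. Set: {10, 4, 9, h, j, o}

Final set: {10, 4, 9, h, j, o} (size 6)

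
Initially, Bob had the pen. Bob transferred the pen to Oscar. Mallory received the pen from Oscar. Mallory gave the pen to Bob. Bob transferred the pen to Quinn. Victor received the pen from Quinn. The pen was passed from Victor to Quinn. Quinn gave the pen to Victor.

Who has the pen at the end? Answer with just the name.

Answer: Victor

Derivation:
Tracking the pen through each event:
Start: Bob has the pen.
After event 1: Oscar has the pen.
After event 2: Mallory has the pen.
After event 3: Bob has the pen.
After event 4: Quinn has the pen.
After event 5: Victor has the pen.
After event 6: Quinn has the pen.
After event 7: Victor has the pen.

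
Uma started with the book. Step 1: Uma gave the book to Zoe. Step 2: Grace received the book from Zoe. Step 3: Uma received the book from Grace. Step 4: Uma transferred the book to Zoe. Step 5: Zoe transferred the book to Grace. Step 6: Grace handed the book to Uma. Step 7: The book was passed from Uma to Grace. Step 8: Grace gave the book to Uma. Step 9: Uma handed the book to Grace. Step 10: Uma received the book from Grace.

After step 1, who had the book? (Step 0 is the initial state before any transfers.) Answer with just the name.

Answer: Zoe

Derivation:
Tracking the book holder through step 1:
After step 0 (start): Uma
After step 1: Zoe

At step 1, the holder is Zoe.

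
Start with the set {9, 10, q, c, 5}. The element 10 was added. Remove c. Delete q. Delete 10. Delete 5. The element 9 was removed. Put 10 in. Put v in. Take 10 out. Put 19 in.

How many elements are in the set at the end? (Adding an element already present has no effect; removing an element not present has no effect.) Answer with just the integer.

Tracking the set through each operation:
Start: {10, 5, 9, c, q}
Event 1 (add 10): already present, no change. Set: {10, 5, 9, c, q}
Event 2 (remove c): removed. Set: {10, 5, 9, q}
Event 3 (remove q): removed. Set: {10, 5, 9}
Event 4 (remove 10): removed. Set: {5, 9}
Event 5 (remove 5): removed. Set: {9}
Event 6 (remove 9): removed. Set: {}
Event 7 (add 10): added. Set: {10}
Event 8 (add v): added. Set: {10, v}
Event 9 (remove 10): removed. Set: {v}
Event 10 (add 19): added. Set: {19, v}

Final set: {19, v} (size 2)

Answer: 2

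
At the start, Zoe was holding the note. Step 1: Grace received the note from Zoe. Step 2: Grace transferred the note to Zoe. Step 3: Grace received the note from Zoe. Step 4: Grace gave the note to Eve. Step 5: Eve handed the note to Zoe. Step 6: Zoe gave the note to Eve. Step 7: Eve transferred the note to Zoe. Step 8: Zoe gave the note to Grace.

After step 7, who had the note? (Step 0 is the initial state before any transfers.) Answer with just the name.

Tracking the note holder through step 7:
After step 0 (start): Zoe
After step 1: Grace
After step 2: Zoe
After step 3: Grace
After step 4: Eve
After step 5: Zoe
After step 6: Eve
After step 7: Zoe

At step 7, the holder is Zoe.

Answer: Zoe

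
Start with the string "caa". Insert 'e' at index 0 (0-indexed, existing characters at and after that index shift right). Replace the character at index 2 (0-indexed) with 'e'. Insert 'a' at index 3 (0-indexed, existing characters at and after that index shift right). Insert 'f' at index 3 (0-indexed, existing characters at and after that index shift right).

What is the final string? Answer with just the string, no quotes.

Answer: ecefaa

Derivation:
Applying each edit step by step:
Start: "caa"
Op 1 (insert 'e' at idx 0): "caa" -> "ecaa"
Op 2 (replace idx 2: 'a' -> 'e'): "ecaa" -> "ecea"
Op 3 (insert 'a' at idx 3): "ecea" -> "eceaa"
Op 4 (insert 'f' at idx 3): "eceaa" -> "ecefaa"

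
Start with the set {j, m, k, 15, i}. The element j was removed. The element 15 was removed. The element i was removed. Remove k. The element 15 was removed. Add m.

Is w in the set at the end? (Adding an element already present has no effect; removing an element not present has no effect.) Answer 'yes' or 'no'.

Answer: no

Derivation:
Tracking the set through each operation:
Start: {15, i, j, k, m}
Event 1 (remove j): removed. Set: {15, i, k, m}
Event 2 (remove 15): removed. Set: {i, k, m}
Event 3 (remove i): removed. Set: {k, m}
Event 4 (remove k): removed. Set: {m}
Event 5 (remove 15): not present, no change. Set: {m}
Event 6 (add m): already present, no change. Set: {m}

Final set: {m} (size 1)
w is NOT in the final set.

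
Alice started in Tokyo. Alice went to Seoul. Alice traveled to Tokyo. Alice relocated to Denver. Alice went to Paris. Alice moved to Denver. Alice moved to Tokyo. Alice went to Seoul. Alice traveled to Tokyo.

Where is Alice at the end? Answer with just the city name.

Answer: Tokyo

Derivation:
Tracking Alice's location:
Start: Alice is in Tokyo.
After move 1: Tokyo -> Seoul. Alice is in Seoul.
After move 2: Seoul -> Tokyo. Alice is in Tokyo.
After move 3: Tokyo -> Denver. Alice is in Denver.
After move 4: Denver -> Paris. Alice is in Paris.
After move 5: Paris -> Denver. Alice is in Denver.
After move 6: Denver -> Tokyo. Alice is in Tokyo.
After move 7: Tokyo -> Seoul. Alice is in Seoul.
After move 8: Seoul -> Tokyo. Alice is in Tokyo.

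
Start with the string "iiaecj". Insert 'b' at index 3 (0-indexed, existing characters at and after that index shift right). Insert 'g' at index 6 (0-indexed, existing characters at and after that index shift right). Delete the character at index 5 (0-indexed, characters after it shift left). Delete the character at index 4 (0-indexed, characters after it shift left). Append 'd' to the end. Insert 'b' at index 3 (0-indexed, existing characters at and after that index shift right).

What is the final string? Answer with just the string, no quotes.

Applying each edit step by step:
Start: "iiaecj"
Op 1 (insert 'b' at idx 3): "iiaecj" -> "iiabecj"
Op 2 (insert 'g' at idx 6): "iiabecj" -> "iiabecgj"
Op 3 (delete idx 5 = 'c'): "iiabecgj" -> "iiabegj"
Op 4 (delete idx 4 = 'e'): "iiabegj" -> "iiabgj"
Op 5 (append 'd'): "iiabgj" -> "iiabgjd"
Op 6 (insert 'b' at idx 3): "iiabgjd" -> "iiabbgjd"

Answer: iiabbgjd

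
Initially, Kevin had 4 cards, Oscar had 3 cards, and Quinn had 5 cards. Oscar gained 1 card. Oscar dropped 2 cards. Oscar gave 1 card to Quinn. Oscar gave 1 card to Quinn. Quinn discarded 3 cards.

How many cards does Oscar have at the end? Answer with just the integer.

Answer: 0

Derivation:
Tracking counts step by step:
Start: Kevin=4, Oscar=3, Quinn=5
Event 1 (Oscar +1): Oscar: 3 -> 4. State: Kevin=4, Oscar=4, Quinn=5
Event 2 (Oscar -2): Oscar: 4 -> 2. State: Kevin=4, Oscar=2, Quinn=5
Event 3 (Oscar -> Quinn, 1): Oscar: 2 -> 1, Quinn: 5 -> 6. State: Kevin=4, Oscar=1, Quinn=6
Event 4 (Oscar -> Quinn, 1): Oscar: 1 -> 0, Quinn: 6 -> 7. State: Kevin=4, Oscar=0, Quinn=7
Event 5 (Quinn -3): Quinn: 7 -> 4. State: Kevin=4, Oscar=0, Quinn=4

Oscar's final count: 0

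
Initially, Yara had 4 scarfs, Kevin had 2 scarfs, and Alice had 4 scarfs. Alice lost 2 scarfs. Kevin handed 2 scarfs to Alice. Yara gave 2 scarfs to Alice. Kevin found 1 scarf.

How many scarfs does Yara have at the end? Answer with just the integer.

Answer: 2

Derivation:
Tracking counts step by step:
Start: Yara=4, Kevin=2, Alice=4
Event 1 (Alice -2): Alice: 4 -> 2. State: Yara=4, Kevin=2, Alice=2
Event 2 (Kevin -> Alice, 2): Kevin: 2 -> 0, Alice: 2 -> 4. State: Yara=4, Kevin=0, Alice=4
Event 3 (Yara -> Alice, 2): Yara: 4 -> 2, Alice: 4 -> 6. State: Yara=2, Kevin=0, Alice=6
Event 4 (Kevin +1): Kevin: 0 -> 1. State: Yara=2, Kevin=1, Alice=6

Yara's final count: 2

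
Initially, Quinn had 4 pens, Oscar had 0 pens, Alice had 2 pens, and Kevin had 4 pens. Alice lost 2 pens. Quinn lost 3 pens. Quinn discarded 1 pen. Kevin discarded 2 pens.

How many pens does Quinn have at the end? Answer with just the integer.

Answer: 0

Derivation:
Tracking counts step by step:
Start: Quinn=4, Oscar=0, Alice=2, Kevin=4
Event 1 (Alice -2): Alice: 2 -> 0. State: Quinn=4, Oscar=0, Alice=0, Kevin=4
Event 2 (Quinn -3): Quinn: 4 -> 1. State: Quinn=1, Oscar=0, Alice=0, Kevin=4
Event 3 (Quinn -1): Quinn: 1 -> 0. State: Quinn=0, Oscar=0, Alice=0, Kevin=4
Event 4 (Kevin -2): Kevin: 4 -> 2. State: Quinn=0, Oscar=0, Alice=0, Kevin=2

Quinn's final count: 0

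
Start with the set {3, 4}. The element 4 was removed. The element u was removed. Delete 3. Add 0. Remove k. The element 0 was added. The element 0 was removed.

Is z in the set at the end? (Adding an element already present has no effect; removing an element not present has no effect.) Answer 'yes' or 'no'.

Tracking the set through each operation:
Start: {3, 4}
Event 1 (remove 4): removed. Set: {3}
Event 2 (remove u): not present, no change. Set: {3}
Event 3 (remove 3): removed. Set: {}
Event 4 (add 0): added. Set: {0}
Event 5 (remove k): not present, no change. Set: {0}
Event 6 (add 0): already present, no change. Set: {0}
Event 7 (remove 0): removed. Set: {}

Final set: {} (size 0)
z is NOT in the final set.

Answer: no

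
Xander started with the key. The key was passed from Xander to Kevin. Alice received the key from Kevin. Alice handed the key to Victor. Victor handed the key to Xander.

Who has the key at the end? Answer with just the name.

Tracking the key through each event:
Start: Xander has the key.
After event 1: Kevin has the key.
After event 2: Alice has the key.
After event 3: Victor has the key.
After event 4: Xander has the key.

Answer: Xander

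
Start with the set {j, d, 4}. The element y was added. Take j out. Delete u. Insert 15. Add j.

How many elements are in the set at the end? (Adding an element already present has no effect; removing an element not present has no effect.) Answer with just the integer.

Tracking the set through each operation:
Start: {4, d, j}
Event 1 (add y): added. Set: {4, d, j, y}
Event 2 (remove j): removed. Set: {4, d, y}
Event 3 (remove u): not present, no change. Set: {4, d, y}
Event 4 (add 15): added. Set: {15, 4, d, y}
Event 5 (add j): added. Set: {15, 4, d, j, y}

Final set: {15, 4, d, j, y} (size 5)

Answer: 5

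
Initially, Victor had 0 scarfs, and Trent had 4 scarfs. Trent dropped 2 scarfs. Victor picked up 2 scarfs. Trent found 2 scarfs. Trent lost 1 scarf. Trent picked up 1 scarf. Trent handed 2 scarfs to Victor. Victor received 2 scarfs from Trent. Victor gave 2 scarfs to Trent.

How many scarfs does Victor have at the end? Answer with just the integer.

Answer: 4

Derivation:
Tracking counts step by step:
Start: Victor=0, Trent=4
Event 1 (Trent -2): Trent: 4 -> 2. State: Victor=0, Trent=2
Event 2 (Victor +2): Victor: 0 -> 2. State: Victor=2, Trent=2
Event 3 (Trent +2): Trent: 2 -> 4. State: Victor=2, Trent=4
Event 4 (Trent -1): Trent: 4 -> 3. State: Victor=2, Trent=3
Event 5 (Trent +1): Trent: 3 -> 4. State: Victor=2, Trent=4
Event 6 (Trent -> Victor, 2): Trent: 4 -> 2, Victor: 2 -> 4. State: Victor=4, Trent=2
Event 7 (Trent -> Victor, 2): Trent: 2 -> 0, Victor: 4 -> 6. State: Victor=6, Trent=0
Event 8 (Victor -> Trent, 2): Victor: 6 -> 4, Trent: 0 -> 2. State: Victor=4, Trent=2

Victor's final count: 4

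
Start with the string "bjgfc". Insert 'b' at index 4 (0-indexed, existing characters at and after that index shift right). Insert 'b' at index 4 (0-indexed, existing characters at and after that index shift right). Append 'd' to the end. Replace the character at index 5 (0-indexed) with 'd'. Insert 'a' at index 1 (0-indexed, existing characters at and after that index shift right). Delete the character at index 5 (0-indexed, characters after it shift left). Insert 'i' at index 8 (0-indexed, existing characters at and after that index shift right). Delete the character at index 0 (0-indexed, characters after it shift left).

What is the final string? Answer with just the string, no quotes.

Applying each edit step by step:
Start: "bjgfc"
Op 1 (insert 'b' at idx 4): "bjgfc" -> "bjgfbc"
Op 2 (insert 'b' at idx 4): "bjgfbc" -> "bjgfbbc"
Op 3 (append 'd'): "bjgfbbc" -> "bjgfbbcd"
Op 4 (replace idx 5: 'b' -> 'd'): "bjgfbbcd" -> "bjgfbdcd"
Op 5 (insert 'a' at idx 1): "bjgfbdcd" -> "bajgfbdcd"
Op 6 (delete idx 5 = 'b'): "bajgfbdcd" -> "bajgfdcd"
Op 7 (insert 'i' at idx 8): "bajgfdcd" -> "bajgfdcdi"
Op 8 (delete idx 0 = 'b'): "bajgfdcdi" -> "ajgfdcdi"

Answer: ajgfdcdi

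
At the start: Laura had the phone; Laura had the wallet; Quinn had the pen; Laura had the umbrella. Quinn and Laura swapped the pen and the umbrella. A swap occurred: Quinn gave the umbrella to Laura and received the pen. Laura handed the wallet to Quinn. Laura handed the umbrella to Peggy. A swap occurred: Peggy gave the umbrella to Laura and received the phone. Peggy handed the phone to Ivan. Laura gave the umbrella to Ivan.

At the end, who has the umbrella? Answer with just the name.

Answer: Ivan

Derivation:
Tracking all object holders:
Start: phone:Laura, wallet:Laura, pen:Quinn, umbrella:Laura
Event 1 (swap pen<->umbrella: now pen:Laura, umbrella:Quinn). State: phone:Laura, wallet:Laura, pen:Laura, umbrella:Quinn
Event 2 (swap umbrella<->pen: now umbrella:Laura, pen:Quinn). State: phone:Laura, wallet:Laura, pen:Quinn, umbrella:Laura
Event 3 (give wallet: Laura -> Quinn). State: phone:Laura, wallet:Quinn, pen:Quinn, umbrella:Laura
Event 4 (give umbrella: Laura -> Peggy). State: phone:Laura, wallet:Quinn, pen:Quinn, umbrella:Peggy
Event 5 (swap umbrella<->phone: now umbrella:Laura, phone:Peggy). State: phone:Peggy, wallet:Quinn, pen:Quinn, umbrella:Laura
Event 6 (give phone: Peggy -> Ivan). State: phone:Ivan, wallet:Quinn, pen:Quinn, umbrella:Laura
Event 7 (give umbrella: Laura -> Ivan). State: phone:Ivan, wallet:Quinn, pen:Quinn, umbrella:Ivan

Final state: phone:Ivan, wallet:Quinn, pen:Quinn, umbrella:Ivan
The umbrella is held by Ivan.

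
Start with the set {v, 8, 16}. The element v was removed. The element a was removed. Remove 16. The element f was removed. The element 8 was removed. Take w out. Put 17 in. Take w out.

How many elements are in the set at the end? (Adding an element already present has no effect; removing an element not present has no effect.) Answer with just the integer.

Tracking the set through each operation:
Start: {16, 8, v}
Event 1 (remove v): removed. Set: {16, 8}
Event 2 (remove a): not present, no change. Set: {16, 8}
Event 3 (remove 16): removed. Set: {8}
Event 4 (remove f): not present, no change. Set: {8}
Event 5 (remove 8): removed. Set: {}
Event 6 (remove w): not present, no change. Set: {}
Event 7 (add 17): added. Set: {17}
Event 8 (remove w): not present, no change. Set: {17}

Final set: {17} (size 1)

Answer: 1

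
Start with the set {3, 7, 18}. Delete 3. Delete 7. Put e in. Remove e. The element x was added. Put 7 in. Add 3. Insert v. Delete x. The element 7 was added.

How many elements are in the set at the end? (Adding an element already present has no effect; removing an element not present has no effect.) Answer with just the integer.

Tracking the set through each operation:
Start: {18, 3, 7}
Event 1 (remove 3): removed. Set: {18, 7}
Event 2 (remove 7): removed. Set: {18}
Event 3 (add e): added. Set: {18, e}
Event 4 (remove e): removed. Set: {18}
Event 5 (add x): added. Set: {18, x}
Event 6 (add 7): added. Set: {18, 7, x}
Event 7 (add 3): added. Set: {18, 3, 7, x}
Event 8 (add v): added. Set: {18, 3, 7, v, x}
Event 9 (remove x): removed. Set: {18, 3, 7, v}
Event 10 (add 7): already present, no change. Set: {18, 3, 7, v}

Final set: {18, 3, 7, v} (size 4)

Answer: 4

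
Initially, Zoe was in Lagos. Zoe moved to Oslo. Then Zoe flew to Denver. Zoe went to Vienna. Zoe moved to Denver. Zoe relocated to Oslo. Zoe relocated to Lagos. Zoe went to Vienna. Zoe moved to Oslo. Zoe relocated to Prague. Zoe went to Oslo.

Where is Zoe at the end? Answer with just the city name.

Answer: Oslo

Derivation:
Tracking Zoe's location:
Start: Zoe is in Lagos.
After move 1: Lagos -> Oslo. Zoe is in Oslo.
After move 2: Oslo -> Denver. Zoe is in Denver.
After move 3: Denver -> Vienna. Zoe is in Vienna.
After move 4: Vienna -> Denver. Zoe is in Denver.
After move 5: Denver -> Oslo. Zoe is in Oslo.
After move 6: Oslo -> Lagos. Zoe is in Lagos.
After move 7: Lagos -> Vienna. Zoe is in Vienna.
After move 8: Vienna -> Oslo. Zoe is in Oslo.
After move 9: Oslo -> Prague. Zoe is in Prague.
After move 10: Prague -> Oslo. Zoe is in Oslo.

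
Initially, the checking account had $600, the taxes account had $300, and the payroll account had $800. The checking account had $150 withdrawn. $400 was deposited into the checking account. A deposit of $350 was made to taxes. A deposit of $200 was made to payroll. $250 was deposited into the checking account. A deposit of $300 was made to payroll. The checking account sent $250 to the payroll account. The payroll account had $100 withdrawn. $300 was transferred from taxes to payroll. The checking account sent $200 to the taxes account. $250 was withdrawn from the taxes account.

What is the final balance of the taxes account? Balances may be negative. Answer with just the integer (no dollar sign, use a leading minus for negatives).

Answer: 300

Derivation:
Tracking account balances step by step:
Start: checking=600, taxes=300, payroll=800
Event 1 (withdraw 150 from checking): checking: 600 - 150 = 450. Balances: checking=450, taxes=300, payroll=800
Event 2 (deposit 400 to checking): checking: 450 + 400 = 850. Balances: checking=850, taxes=300, payroll=800
Event 3 (deposit 350 to taxes): taxes: 300 + 350 = 650. Balances: checking=850, taxes=650, payroll=800
Event 4 (deposit 200 to payroll): payroll: 800 + 200 = 1000. Balances: checking=850, taxes=650, payroll=1000
Event 5 (deposit 250 to checking): checking: 850 + 250 = 1100. Balances: checking=1100, taxes=650, payroll=1000
Event 6 (deposit 300 to payroll): payroll: 1000 + 300 = 1300. Balances: checking=1100, taxes=650, payroll=1300
Event 7 (transfer 250 checking -> payroll): checking: 1100 - 250 = 850, payroll: 1300 + 250 = 1550. Balances: checking=850, taxes=650, payroll=1550
Event 8 (withdraw 100 from payroll): payroll: 1550 - 100 = 1450. Balances: checking=850, taxes=650, payroll=1450
Event 9 (transfer 300 taxes -> payroll): taxes: 650 - 300 = 350, payroll: 1450 + 300 = 1750. Balances: checking=850, taxes=350, payroll=1750
Event 10 (transfer 200 checking -> taxes): checking: 850 - 200 = 650, taxes: 350 + 200 = 550. Balances: checking=650, taxes=550, payroll=1750
Event 11 (withdraw 250 from taxes): taxes: 550 - 250 = 300. Balances: checking=650, taxes=300, payroll=1750

Final balance of taxes: 300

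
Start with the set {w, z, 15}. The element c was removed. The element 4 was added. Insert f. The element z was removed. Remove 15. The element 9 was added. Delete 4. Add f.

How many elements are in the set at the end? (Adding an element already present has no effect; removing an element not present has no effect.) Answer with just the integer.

Tracking the set through each operation:
Start: {15, w, z}
Event 1 (remove c): not present, no change. Set: {15, w, z}
Event 2 (add 4): added. Set: {15, 4, w, z}
Event 3 (add f): added. Set: {15, 4, f, w, z}
Event 4 (remove z): removed. Set: {15, 4, f, w}
Event 5 (remove 15): removed. Set: {4, f, w}
Event 6 (add 9): added. Set: {4, 9, f, w}
Event 7 (remove 4): removed. Set: {9, f, w}
Event 8 (add f): already present, no change. Set: {9, f, w}

Final set: {9, f, w} (size 3)

Answer: 3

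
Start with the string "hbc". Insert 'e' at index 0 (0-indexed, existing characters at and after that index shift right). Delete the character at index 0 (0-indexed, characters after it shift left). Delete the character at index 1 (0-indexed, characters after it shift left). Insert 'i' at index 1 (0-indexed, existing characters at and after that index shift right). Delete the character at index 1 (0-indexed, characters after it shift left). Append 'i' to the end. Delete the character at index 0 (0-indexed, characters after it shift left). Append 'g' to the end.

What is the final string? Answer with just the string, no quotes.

Applying each edit step by step:
Start: "hbc"
Op 1 (insert 'e' at idx 0): "hbc" -> "ehbc"
Op 2 (delete idx 0 = 'e'): "ehbc" -> "hbc"
Op 3 (delete idx 1 = 'b'): "hbc" -> "hc"
Op 4 (insert 'i' at idx 1): "hc" -> "hic"
Op 5 (delete idx 1 = 'i'): "hic" -> "hc"
Op 6 (append 'i'): "hc" -> "hci"
Op 7 (delete idx 0 = 'h'): "hci" -> "ci"
Op 8 (append 'g'): "ci" -> "cig"

Answer: cig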